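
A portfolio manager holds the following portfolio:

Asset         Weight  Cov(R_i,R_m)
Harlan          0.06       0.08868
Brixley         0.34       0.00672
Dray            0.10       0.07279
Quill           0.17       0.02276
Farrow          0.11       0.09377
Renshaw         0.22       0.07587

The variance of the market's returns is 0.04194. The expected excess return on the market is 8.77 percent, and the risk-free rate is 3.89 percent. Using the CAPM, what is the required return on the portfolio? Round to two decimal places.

β_Harlan = 0.08868 / 0.04194 = 2.1144
β_Brixley = 0.00672 / 0.04194 = 0.1602
β_Dray = 0.07279 / 0.04194 = 1.7356
β_Quill = 0.02276 / 0.04194 = 0.5427
β_Farrow = 0.09377 / 0.04194 = 2.2358
β_Renshaw = 0.07587 / 0.04194 = 1.8090
β_P = Σ w_i β_i = 0.06×2.1144 + 0.34×0.1602 + 0.10×1.7356 + 0.17×0.5427 + 0.11×2.2358 + 0.22×1.8090 = 1.0911
E(R_P) = R_f + β_P × MRP = 3.89% + 1.0911 × 8.77% = 13.46%

13.46%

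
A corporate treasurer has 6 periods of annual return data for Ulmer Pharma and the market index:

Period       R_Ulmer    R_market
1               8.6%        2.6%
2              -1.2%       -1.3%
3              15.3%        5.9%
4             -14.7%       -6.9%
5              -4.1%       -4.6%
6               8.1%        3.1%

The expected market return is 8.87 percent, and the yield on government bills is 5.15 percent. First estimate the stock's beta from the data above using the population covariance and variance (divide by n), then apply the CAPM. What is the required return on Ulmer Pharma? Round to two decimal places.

13.18%

Mean R_i = (8.6 − 1.2 + 15.3 − 14.7 − 4.1 + 8.1) / 6 = 2.0000%
Mean R_m = (2.6 − 1.3 + 5.9 − 6.9 − 4.6 + 3.1) / 6 = -0.2000%
Σ(R_i − R̄_i)(R_m − R̄_m) = 261.9900  ⇒  Cov = 261.9900 / 6 = 43.6650
Σ(R_m − R̄_m)² = 121.4000  ⇒  Var(R_m) = 121.4000 / 6 = 20.2333
β = Cov / Var(R_m) = 43.6650 / 20.2333 = 2.1581
MRP = 8.87% − 5.15% = 3.72%
E(R) = R_f + β × MRP = 5.15% + 2.1581 × 3.72% = 13.18%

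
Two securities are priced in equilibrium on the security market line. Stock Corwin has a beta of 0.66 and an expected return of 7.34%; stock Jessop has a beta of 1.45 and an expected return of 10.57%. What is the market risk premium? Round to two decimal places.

Both satisfy E(R) = R_f + β·MRP, so the slope of the SML is
MRP = (10.57% − 7.34%) / (1.45 − 0.66) = 3.23% / 0.79 = 4.0886%

4.09%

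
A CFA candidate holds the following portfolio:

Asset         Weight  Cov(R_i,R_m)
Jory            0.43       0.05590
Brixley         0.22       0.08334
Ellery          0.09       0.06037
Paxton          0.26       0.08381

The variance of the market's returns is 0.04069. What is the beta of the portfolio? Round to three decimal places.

β_Jory = 0.05590 / 0.04069 = 1.3738
β_Brixley = 0.08334 / 0.04069 = 2.0482
β_Ellery = 0.06037 / 0.04069 = 1.4837
β_Paxton = 0.08381 / 0.04069 = 2.0597
β_P = Σ w_i β_i = 0.43×1.3738 + 0.22×2.0482 + 0.09×1.4837 + 0.26×2.0597 = 1.7104

1.710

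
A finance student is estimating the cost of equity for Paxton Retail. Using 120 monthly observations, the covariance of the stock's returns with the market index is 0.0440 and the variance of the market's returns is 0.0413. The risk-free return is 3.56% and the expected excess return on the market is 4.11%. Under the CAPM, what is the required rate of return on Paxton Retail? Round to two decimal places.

7.94%

β = Cov(R_i, R_m) / Var(R_m) = 0.0440 / 0.0413 = 1.0654
E(R) = R_f + β × MRP = 3.56% + 1.0654 × 4.11% = 7.94%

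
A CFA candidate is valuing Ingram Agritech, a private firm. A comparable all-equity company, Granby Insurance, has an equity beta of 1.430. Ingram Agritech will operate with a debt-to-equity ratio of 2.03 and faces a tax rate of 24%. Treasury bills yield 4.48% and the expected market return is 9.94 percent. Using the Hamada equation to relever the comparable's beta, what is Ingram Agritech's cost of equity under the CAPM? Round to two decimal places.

24.33%

β_L = β_U × [1 + (1 − t)(D/E)] = 1.430 × [1 + (1 − 0.24) × 2.03]
    = 1.430 × [1 + 0.76 × 2.03] = 1.430 × 2.5428 = 3.6362
MRP = 9.94% − 4.48% = 5.46%
E(R) = R_f + β_L × MRP = 4.48% + 3.6362 × 5.46% = 24.33%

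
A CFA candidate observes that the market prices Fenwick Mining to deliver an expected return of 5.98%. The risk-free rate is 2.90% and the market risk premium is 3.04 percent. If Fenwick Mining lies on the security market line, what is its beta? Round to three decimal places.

β = (E(R) − R_f) / MRP = (5.98% − 2.90%) / 3.04% = 3.08% / 3.04% = 1.013

1.013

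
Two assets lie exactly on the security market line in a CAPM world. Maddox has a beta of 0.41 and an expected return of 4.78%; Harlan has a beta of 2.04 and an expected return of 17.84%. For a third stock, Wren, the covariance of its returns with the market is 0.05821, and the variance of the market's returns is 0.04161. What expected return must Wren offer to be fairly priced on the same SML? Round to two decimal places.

12.70%

MRP = (17.84% − 4.78%) / (2.04 − 0.41) = 8.0123%
R_f = 4.78% − 0.41 × 8.0123% = 1.4950%
β_Wren = Cov / Var(R_m) = 0.05821 / 0.04161 = 1.3989
E(R_Wren) = R_f + β × MRP = 1.4950% + 1.3989 × 8.0123% = 12.70%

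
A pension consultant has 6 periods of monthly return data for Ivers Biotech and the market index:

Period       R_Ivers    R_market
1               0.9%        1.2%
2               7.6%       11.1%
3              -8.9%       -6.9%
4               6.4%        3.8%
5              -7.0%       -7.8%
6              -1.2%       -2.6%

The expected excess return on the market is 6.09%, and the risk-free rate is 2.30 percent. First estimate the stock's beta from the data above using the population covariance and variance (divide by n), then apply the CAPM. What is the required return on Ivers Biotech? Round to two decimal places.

Mean R_i = (0.9 + 7.6 − 8.9 + 6.4 − 7.0 − 1.2) / 6 = -0.3667%
Mean R_m = (1.2 + 11.1 − 6.9 + 3.8 − 7.8 − 2.6) / 6 = -0.2000%
Σ(R_i − R̄_i)(R_m − R̄_m) = 228.4500  ⇒  Cov = 228.4500 / 6 = 38.0750
Σ(R_m − R̄_m)² = 254.0600  ⇒  Var(R_m) = 254.0600 / 6 = 42.3433
β = Cov / Var(R_m) = 38.0750 / 42.3433 = 0.8992
E(R) = R_f + β × MRP = 2.30% + 0.8992 × 6.09% = 7.78%

7.78%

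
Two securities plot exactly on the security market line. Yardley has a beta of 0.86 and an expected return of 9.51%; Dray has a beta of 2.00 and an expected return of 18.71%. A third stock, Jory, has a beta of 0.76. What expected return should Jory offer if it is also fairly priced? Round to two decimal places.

MRP (SML slope) = (18.71% − 9.51%) / (2.00 − 0.86) = 9.20% / 1.14 = 8.0702%
R_f (intercept) = 9.51% − 0.86 × 8.0702% = 2.5696%
E(R_Jory) = R_f + β × MRP = 2.5696% + 0.76 × 8.0702% = 8.70%

8.70%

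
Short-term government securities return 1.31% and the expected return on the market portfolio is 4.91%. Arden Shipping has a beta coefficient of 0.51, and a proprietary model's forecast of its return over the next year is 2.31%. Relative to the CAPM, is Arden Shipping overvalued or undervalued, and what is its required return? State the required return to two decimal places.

Overvalued; required return 3.15%

MRP = 4.91% − 1.31% = 3.60%
Required return = R_f + β·MRP = 1.31% + 0.51 × 3.60% = 3.15%
Forecast 2.31% < required 3.15% → the stock plots below the SML → overvalued.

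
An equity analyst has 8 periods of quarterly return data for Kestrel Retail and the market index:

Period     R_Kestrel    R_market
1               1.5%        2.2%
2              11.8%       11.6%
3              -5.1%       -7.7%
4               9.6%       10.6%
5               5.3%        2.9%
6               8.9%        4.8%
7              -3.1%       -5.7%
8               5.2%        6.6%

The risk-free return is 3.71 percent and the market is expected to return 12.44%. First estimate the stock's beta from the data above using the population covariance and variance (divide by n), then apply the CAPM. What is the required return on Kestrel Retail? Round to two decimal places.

11.02%

Mean R_i = (1.5 + 11.8 − 5.1 + 9.6 + 5.3 + 8.9 − 3.1 + 5.2) / 8 = 4.2625%
Mean R_m = (2.2 + 11.6 − 7.7 + 10.6 + 2.9 + 4.8 − 5.7 + 6.6) / 8 = 3.1625%
Σ(R_i − R̄_i)(R_m − R̄_m) = 283.4488  ⇒  Cov = 283.4488 / 8 = 35.4311
Σ(R_m − R̄_m)² = 338.5388  ⇒  Var(R_m) = 338.5388 / 8 = 42.3174
β = Cov / Var(R_m) = 35.4311 / 42.3174 = 0.8373
MRP = 12.44% − 3.71% = 8.73%
E(R) = R_f + β × MRP = 3.71% + 0.8373 × 8.73% = 11.02%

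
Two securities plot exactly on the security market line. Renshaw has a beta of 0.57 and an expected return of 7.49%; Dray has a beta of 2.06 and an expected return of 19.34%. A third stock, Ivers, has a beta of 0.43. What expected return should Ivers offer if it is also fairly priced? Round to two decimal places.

MRP (SML slope) = (19.34% − 7.49%) / (2.06 − 0.57) = 11.85% / 1.49 = 7.9530%
R_f (intercept) = 7.49% − 0.57 × 7.9530% = 2.9568%
E(R_Ivers) = R_f + β × MRP = 2.9568% + 0.43 × 7.9530% = 6.38%

6.38%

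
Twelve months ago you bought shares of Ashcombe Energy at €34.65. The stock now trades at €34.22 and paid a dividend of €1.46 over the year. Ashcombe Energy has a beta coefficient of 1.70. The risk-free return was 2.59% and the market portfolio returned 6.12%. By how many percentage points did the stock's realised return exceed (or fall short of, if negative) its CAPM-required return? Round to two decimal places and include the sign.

Realised HPR = (P1 + D1 − P0) / P0 = (34.22 + 1.46 − 34.65) / 34.65 = 1.03 / 34.65 = 2.9726%
MRP = 6.12% − 2.59% = 3.53%
CAPM required = R_f + β·MRP = 2.59% + 1.70 × 3.53% = 8.5910%
α = realised − required = 2.9726% − 8.5910% = -5.62%

-5.62%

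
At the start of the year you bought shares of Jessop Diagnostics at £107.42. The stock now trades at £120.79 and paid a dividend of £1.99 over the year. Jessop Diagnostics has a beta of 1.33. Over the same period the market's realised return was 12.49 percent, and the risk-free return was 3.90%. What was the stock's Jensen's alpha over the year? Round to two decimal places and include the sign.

Realised HPR = (P1 + D1 − P0) / P0 = (120.79 + 1.99 − 107.42) / 107.42 = 15.36 / 107.42 = 14.2990%
MRP = 12.49% − 3.90% = 8.59%
CAPM required = R_f + β·MRP = 3.90% + 1.33 × 8.59% = 15.3247%
α = realised − required = 14.2990% − 15.3247% = -1.03%

-1.03%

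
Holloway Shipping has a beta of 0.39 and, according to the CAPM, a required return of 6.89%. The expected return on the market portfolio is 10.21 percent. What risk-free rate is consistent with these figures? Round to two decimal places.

E(R) = R_f + β(E(R_m) − R_f) = R_f(1 − β) + β·E(R_m)
6.89% = R_f × (1 − 0.39) + 0.39 × 10.21%
6.89% = R_f × 0.61 + 3.9819%
R_f = (6.89% − 3.9819%) / 0.61 = 4.77%

4.77%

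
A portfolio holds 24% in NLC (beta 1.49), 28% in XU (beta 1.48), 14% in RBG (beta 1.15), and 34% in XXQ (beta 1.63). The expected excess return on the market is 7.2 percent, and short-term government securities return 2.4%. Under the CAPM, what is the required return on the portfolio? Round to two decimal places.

β_P = Σ w_i β_i = 0.24×1.49 + 0.28×1.48 + 0.14×1.15 + 0.34×1.63 = 1.4872
E(R_P) = R_f + β_P × MRP = 2.4% + 1.4872 × 7.2% = 13.11%

13.11%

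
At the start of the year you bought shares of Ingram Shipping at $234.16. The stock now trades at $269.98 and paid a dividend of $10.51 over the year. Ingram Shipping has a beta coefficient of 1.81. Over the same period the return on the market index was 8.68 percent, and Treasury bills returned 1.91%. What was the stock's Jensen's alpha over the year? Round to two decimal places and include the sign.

+5.62%

Realised HPR = (P1 + D1 − P0) / P0 = (269.98 + 10.51 − 234.16) / 234.16 = 46.33 / 234.16 = 19.7856%
MRP = 8.68% − 1.91% = 6.77%
CAPM required = R_f + β·MRP = 1.91% + 1.81 × 6.77% = 14.1637%
α = realised − required = 19.7856% − 14.1637% = +5.62%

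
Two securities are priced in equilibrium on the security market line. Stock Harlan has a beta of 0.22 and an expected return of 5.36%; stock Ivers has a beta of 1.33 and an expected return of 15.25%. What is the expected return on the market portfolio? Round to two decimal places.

12.31%

Both satisfy E(R) = R_f + β·MRP, so the slope of the SML is
MRP = (15.25% − 5.36%) / (1.33 − 0.22) = 9.89% / 1.11 = 8.9099%
R_f = E(R_Harlan) − β_Harlan·MRP = 5.36% − 0.22 × 8.9099% = 3.3998%
E(R_m) = R_f + MRP = 3.3998% + 8.9099% = 12.31%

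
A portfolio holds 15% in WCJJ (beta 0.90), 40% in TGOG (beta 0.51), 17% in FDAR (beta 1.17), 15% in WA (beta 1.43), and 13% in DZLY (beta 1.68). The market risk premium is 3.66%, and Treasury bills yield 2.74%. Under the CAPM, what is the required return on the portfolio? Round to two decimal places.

β_P = Σ w_i β_i = 0.15×0.90 + 0.40×0.51 + 0.17×1.17 + 0.15×1.43 + 0.13×1.68 = 0.9708
E(R_P) = R_f + β_P × MRP = 2.74% + 0.9708 × 3.66% = 6.29%

6.29%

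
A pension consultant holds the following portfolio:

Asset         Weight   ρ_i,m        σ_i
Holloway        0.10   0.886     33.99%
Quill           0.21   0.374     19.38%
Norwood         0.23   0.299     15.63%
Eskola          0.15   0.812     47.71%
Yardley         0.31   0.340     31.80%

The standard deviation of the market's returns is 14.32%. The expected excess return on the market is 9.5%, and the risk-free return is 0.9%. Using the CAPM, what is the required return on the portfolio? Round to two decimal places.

β_Holloway = 0.886 × 33.99% / 14.32% = 2.1030
β_Quill = 0.374 × 19.38% / 14.32% = 0.5062
β_Norwood = 0.299 × 15.63% / 14.32% = 0.3264
β_Eskola = 0.812 × 47.71% / 14.32% = 2.7053
β_Yardley = 0.340 × 31.80% / 14.32% = 0.7550
β_P = Σ w_i β_i = 0.10×2.1030 + 0.21×0.5062 + 0.23×0.3264 + 0.15×2.7053 + 0.31×0.7550 = 1.0315
E(R_P) = R_f + β_P × MRP = 0.9% + 1.0315 × 9.5% = 10.70%

10.70%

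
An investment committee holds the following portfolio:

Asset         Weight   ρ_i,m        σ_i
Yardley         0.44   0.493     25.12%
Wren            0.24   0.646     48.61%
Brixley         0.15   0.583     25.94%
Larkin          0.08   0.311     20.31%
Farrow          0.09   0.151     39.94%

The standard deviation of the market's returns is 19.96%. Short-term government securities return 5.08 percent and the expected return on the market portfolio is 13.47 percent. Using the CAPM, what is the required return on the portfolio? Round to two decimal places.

11.93%

β_Yardley = 0.493 × 25.12% / 19.96% = 0.6204
β_Wren = 0.646 × 48.61% / 19.96% = 1.5732
β_Brixley = 0.583 × 25.94% / 19.96% = 0.7577
β_Larkin = 0.311 × 20.31% / 19.96% = 0.3165
β_Farrow = 0.151 × 39.94% / 19.96% = 0.3022
β_P = Σ w_i β_i = 0.44×0.6204 + 0.24×1.5732 + 0.15×0.7577 + 0.08×0.3165 + 0.09×0.3022 = 0.8167
MRP = 13.47% − 5.08% = 8.39%
E(R_P) = R_f + β_P × MRP = 5.08% + 0.8167 × 8.39% = 11.93%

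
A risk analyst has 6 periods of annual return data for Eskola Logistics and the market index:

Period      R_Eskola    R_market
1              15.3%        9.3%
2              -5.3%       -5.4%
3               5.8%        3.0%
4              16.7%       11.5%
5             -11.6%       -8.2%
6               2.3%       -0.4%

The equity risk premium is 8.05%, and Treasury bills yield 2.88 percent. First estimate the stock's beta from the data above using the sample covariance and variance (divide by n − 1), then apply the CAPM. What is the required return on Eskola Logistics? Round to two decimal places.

Mean R_i = (15.3 − 5.3 + 5.8 + 16.7 − 11.6 + 2.3) / 6 = 3.8667%
Mean R_m = (9.3 − 5.4 + 3.0 + 11.5 − 8.2 − 0.4) / 6 = 1.6333%
Σ(R_i − R̄_i)(R_m − R̄_m) = 436.6667  ⇒  Cov = 436.6667 / 5 = 87.3333
Σ(R_m − R̄_m)² = 308.2933  ⇒  Var(R_m) = 308.2933 / 5 = 61.6587
β = Cov / Var(R_m) = 87.3333 / 61.6587 = 1.4164
E(R) = R_f + β × MRP = 2.88% + 1.4164 × 8.05% = 14.28%

14.28%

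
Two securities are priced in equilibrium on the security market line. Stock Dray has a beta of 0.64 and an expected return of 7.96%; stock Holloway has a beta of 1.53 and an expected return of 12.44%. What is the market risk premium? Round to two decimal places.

5.03%

Both satisfy E(R) = R_f + β·MRP, so the slope of the SML is
MRP = (12.44% − 7.96%) / (1.53 − 0.64) = 4.48% / 0.89 = 5.0337%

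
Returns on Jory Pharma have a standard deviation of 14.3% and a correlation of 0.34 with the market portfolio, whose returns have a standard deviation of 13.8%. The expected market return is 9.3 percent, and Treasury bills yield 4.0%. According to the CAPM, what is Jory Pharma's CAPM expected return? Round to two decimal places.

β = ρ × σ_i / σ_m = 0.34 × 14.3% / 13.8% = 0.3523
MRP = 9.3% − 4.0% = 5.30%
E(R) = 4.0% + 0.3523 × 5.3% = 5.87%

5.87%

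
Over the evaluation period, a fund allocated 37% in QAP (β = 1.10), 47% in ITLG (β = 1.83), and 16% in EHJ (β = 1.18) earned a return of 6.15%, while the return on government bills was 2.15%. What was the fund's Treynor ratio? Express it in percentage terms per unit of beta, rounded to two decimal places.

β_P = 0.37×1.10 + 0.47×1.83 + 0.16×1.18 = 1.4559
Treynor = (R_P − R_f) / β_P = (6.15% − 2.15%) / 1.4559 = 4.00% / 1.4559 = 2.75%

2.75%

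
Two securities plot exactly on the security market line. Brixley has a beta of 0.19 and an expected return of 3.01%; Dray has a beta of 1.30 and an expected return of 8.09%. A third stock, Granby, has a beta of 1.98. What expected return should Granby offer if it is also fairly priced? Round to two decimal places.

11.20%

MRP (SML slope) = (8.09% − 3.01%) / (1.30 − 0.19) = 5.08% / 1.11 = 4.5766%
R_f (intercept) = 3.01% − 0.19 × 4.5766% = 2.1404%
E(R_Granby) = R_f + β × MRP = 2.1404% + 1.98 × 4.5766% = 11.20%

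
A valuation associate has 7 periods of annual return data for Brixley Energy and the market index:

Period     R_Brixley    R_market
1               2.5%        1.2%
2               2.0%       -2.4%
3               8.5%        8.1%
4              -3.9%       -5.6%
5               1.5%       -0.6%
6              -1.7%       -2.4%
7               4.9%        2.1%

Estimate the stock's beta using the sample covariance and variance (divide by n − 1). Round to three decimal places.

0.886

Mean R_i = (2.5 + 2.0 + 8.5 − 3.9 + 1.5 − 1.7 + 4.9) / 7 = 1.9714%
Mean R_m = (1.2 − 2.4 + 8.1 − 5.6 − 0.6 − 2.4 + 2.1) / 7 = 0.0571%
Σ(R_i − R̄_i)(R_m − R̄_m) = 101.5714  ⇒  Cov = 101.5714 / 6 = 16.9286
Σ(R_m − R̄_m)² = 114.6771  ⇒  Var(R_m) = 114.6771 / 6 = 19.1129
β = Cov / Var(R_m) = 16.9286 / 19.1129 = 0.8857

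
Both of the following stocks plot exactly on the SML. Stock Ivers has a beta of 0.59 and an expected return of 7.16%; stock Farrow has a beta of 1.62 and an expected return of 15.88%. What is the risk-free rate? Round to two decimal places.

2.17%

Both satisfy E(R) = R_f + β·MRP, so the slope of the SML is
MRP = (15.88% − 7.16%) / (1.62 − 0.59) = 8.72% / 1.03 = 8.4660%
R_f = E(R_Ivers) − β_Ivers·MRP = 7.16% − 0.59 × 8.4660% = 2.1651%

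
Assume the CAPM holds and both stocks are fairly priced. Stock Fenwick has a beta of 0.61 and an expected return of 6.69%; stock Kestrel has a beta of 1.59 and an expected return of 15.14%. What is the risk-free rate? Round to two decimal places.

Both satisfy E(R) = R_f + β·MRP, so the slope of the SML is
MRP = (15.14% − 6.69%) / (1.59 − 0.61) = 8.45% / 0.98 = 8.6224%
R_f = E(R_Fenwick) − β_Fenwick·MRP = 6.69% − 0.61 × 8.6224% = 1.4303%

1.43%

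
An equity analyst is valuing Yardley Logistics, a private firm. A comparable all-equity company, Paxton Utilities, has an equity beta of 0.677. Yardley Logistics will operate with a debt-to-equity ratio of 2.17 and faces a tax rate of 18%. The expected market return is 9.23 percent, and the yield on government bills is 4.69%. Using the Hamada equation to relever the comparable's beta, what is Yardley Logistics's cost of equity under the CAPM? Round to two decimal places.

13.23%

β_L = β_U × [1 + (1 − t)(D/E)] = 0.677 × [1 + (1 − 0.18) × 2.17]
    = 0.677 × [1 + 0.82 × 2.17] = 0.677 × 2.7794 = 1.8817
MRP = 9.23% − 4.69% = 4.54%
E(R) = R_f + β_L × MRP = 4.69% + 1.8817 × 4.54% = 13.23%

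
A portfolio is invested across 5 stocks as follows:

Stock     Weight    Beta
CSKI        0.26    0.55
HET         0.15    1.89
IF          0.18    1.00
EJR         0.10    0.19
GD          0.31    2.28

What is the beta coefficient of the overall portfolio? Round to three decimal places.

1.332

β_P = Σ w_i β_i = 0.26×0.55 + 0.15×1.89 + 0.18×1.00 + 0.10×0.19 + 0.31×2.28 = 1.3323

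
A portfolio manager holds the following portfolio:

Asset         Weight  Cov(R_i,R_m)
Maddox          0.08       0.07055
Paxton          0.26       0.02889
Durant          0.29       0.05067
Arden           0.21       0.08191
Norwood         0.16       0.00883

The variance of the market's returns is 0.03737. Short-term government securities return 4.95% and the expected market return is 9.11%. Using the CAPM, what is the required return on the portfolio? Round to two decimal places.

10.12%

β_Maddox = 0.07055 / 0.03737 = 1.8879
β_Paxton = 0.02889 / 0.03737 = 0.7731
β_Durant = 0.05067 / 0.03737 = 1.3559
β_Arden = 0.08191 / 0.03737 = 2.1919
β_Norwood = 0.00883 / 0.03737 = 0.2363
β_P = Σ w_i β_i = 0.08×1.8879 + 0.26×0.7731 + 0.29×1.3559 + 0.21×2.1919 + 0.16×0.2363 = 1.2434
MRP = 9.11% − 4.95% = 4.16%
E(R_P) = R_f + β_P × MRP = 4.95% + 1.2434 × 4.16% = 10.12%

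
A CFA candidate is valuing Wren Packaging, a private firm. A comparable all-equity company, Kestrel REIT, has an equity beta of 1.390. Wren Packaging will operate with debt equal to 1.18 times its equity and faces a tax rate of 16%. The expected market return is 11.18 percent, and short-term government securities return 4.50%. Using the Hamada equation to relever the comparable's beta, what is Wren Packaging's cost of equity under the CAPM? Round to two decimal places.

22.99%

β_L = β_U × [1 + (1 − t)(D/E)] = 1.390 × [1 + (1 − 0.16) × 1.18]
    = 1.390 × [1 + 0.84 × 1.18] = 1.390 × 1.9912 = 2.7678
MRP = 11.18% − 4.50% = 6.68%
E(R) = R_f + β_L × MRP = 4.50% + 2.7678 × 6.68% = 22.99%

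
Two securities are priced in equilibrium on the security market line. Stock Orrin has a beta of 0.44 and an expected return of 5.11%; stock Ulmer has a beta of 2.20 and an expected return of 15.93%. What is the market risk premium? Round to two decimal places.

Both satisfy E(R) = R_f + β·MRP, so the slope of the SML is
MRP = (15.93% − 5.11%) / (2.20 − 0.44) = 10.82% / 1.76 = 6.1477%

6.15%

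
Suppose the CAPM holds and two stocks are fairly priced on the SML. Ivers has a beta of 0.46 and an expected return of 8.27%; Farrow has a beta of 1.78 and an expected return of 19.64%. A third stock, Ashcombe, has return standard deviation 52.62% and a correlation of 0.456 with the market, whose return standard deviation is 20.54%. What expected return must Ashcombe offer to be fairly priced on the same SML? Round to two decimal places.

14.37%

MRP = (19.64% − 8.27%) / (1.78 − 0.46) = 8.6136%
R_f = 8.27% − 0.46 × 8.6136% = 4.3077%
β_Ashcombe = ρ·σ_i/σ_m = 0.456 × 52.62 / 20.54 = 1.1682
E(R_Ashcombe) = R_f + β × MRP = 4.3077% + 1.1682 × 8.6136% = 14.37%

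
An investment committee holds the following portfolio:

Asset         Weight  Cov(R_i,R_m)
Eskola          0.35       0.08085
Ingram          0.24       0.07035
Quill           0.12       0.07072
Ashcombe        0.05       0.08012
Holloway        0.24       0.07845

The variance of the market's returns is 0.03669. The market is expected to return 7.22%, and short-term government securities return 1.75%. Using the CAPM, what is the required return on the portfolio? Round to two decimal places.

13.16%

β_Eskola = 0.08085 / 0.03669 = 2.2036
β_Ingram = 0.07035 / 0.03669 = 1.9174
β_Quill = 0.07072 / 0.03669 = 1.9275
β_Ashcombe = 0.08012 / 0.03669 = 2.1837
β_Holloway = 0.07845 / 0.03669 = 2.1382
β_P = Σ w_i β_i = 0.35×2.2036 + 0.24×1.9174 + 0.12×1.9275 + 0.05×2.1837 + 0.24×2.1382 = 2.0851
MRP = 7.22% − 1.75% = 5.47%
E(R_P) = R_f + β_P × MRP = 1.75% + 2.0851 × 5.47% = 13.16%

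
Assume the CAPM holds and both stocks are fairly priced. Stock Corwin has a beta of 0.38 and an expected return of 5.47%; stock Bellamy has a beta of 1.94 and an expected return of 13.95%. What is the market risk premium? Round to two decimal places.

Both satisfy E(R) = R_f + β·MRP, so the slope of the SML is
MRP = (13.95% − 5.47%) / (1.94 − 0.38) = 8.48% / 1.56 = 5.4359%

5.44%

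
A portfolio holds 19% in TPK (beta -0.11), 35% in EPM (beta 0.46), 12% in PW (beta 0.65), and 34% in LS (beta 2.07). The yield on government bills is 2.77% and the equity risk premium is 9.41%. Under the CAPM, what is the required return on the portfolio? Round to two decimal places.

11.45%

β_P = Σ w_i β_i = 0.19×-0.11 + 0.35×0.46 + 0.12×0.65 + 0.34×2.07 = 0.9219
E(R_P) = R_f + β_P × MRP = 2.77% + 0.9219 × 9.41% = 11.45%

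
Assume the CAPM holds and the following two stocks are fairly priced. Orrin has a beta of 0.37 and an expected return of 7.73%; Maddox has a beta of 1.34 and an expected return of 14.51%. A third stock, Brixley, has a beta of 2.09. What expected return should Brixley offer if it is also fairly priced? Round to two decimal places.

19.75%

MRP (SML slope) = (14.51% − 7.73%) / (1.34 − 0.37) = 6.78% / 0.97 = 6.9897%
R_f (intercept) = 7.73% − 0.37 × 6.9897% = 5.1438%
E(R_Brixley) = R_f + β × MRP = 5.1438% + 2.09 × 6.9897% = 19.75%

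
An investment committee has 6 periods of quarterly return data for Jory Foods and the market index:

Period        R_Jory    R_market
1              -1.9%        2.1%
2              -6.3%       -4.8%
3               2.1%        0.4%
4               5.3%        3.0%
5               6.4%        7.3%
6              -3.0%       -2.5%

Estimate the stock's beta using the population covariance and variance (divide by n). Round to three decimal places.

1.041

Mean R_i = (-1.9 − 6.3 + 2.1 + 5.3 + 6.4 − 3.0) / 6 = 0.4333%
Mean R_m = (2.1 − 4.8 + 0.4 + 3.0 + 7.3 − 2.5) / 6 = 0.9167%
Σ(R_i − R̄_i)(R_m − R̄_m) = 94.8267  ⇒  Cov = 94.8267 / 6 = 15.8045
Σ(R_m − R̄_m)² = 91.1083  ⇒  Var(R_m) = 91.1083 / 6 = 15.1847
β = Cov / Var(R_m) = 15.8045 / 15.1847 = 1.0408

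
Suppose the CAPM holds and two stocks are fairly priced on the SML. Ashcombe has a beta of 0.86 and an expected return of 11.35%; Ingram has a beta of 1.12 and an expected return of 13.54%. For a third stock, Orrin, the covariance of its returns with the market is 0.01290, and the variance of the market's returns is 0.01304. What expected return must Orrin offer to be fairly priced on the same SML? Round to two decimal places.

12.44%

MRP = (13.54% − 11.35%) / (1.12 − 0.86) = 8.4231%
R_f = 11.35% − 0.86 × 8.4231% = 4.1061%
β_Orrin = Cov / Var(R_m) = 0.01290 / 0.01304 = 0.9893
E(R_Orrin) = R_f + β × MRP = 4.1061% + 0.9893 × 8.4231% = 12.44%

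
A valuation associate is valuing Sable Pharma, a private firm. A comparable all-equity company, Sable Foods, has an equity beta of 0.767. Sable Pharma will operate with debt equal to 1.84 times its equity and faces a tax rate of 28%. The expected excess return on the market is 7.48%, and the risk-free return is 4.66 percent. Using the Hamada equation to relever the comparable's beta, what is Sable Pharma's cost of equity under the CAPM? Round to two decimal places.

β_L = β_U × [1 + (1 − t)(D/E)] = 0.767 × [1 + (1 − 0.28) × 1.84]
    = 0.767 × [1 + 0.72 × 1.84] = 0.767 × 2.3248 = 1.7831
E(R) = R_f + β_L × MRP = 4.66% + 1.7831 × 7.48% = 18.00%

18.00%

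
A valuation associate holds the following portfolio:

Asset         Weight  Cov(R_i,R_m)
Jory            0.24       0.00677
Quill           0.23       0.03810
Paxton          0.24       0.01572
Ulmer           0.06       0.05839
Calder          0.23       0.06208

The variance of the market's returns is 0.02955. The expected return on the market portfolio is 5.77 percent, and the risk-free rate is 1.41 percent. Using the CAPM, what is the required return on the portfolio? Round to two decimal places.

β_Jory = 0.00677 / 0.02955 = 0.2291
β_Quill = 0.03810 / 0.02955 = 1.2893
β_Paxton = 0.01572 / 0.02955 = 0.5320
β_Ulmer = 0.05839 / 0.02955 = 1.9760
β_Calder = 0.06208 / 0.02955 = 2.1008
β_P = Σ w_i β_i = 0.24×0.2291 + 0.23×1.2893 + 0.24×0.5320 + 0.06×1.9760 + 0.23×2.1008 = 1.0809
MRP = 5.77% − 1.41% = 4.36%
E(R_P) = R_f + β_P × MRP = 1.41% + 1.0809 × 4.36% = 6.12%

6.12%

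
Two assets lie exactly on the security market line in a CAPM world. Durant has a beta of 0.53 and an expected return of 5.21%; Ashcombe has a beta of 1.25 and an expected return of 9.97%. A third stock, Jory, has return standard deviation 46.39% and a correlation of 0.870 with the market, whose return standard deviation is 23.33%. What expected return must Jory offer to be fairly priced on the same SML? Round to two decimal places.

MRP = (9.97% − 5.21%) / (1.25 − 0.53) = 6.6111%
R_f = 5.21% − 0.53 × 6.6111% = 1.7061%
β_Jory = ρ·σ_i/σ_m = 0.870 × 46.39 / 23.33 = 1.7299
E(R_Jory) = R_f + β × MRP = 1.7061% + 1.7299 × 6.6111% = 13.14%

13.14%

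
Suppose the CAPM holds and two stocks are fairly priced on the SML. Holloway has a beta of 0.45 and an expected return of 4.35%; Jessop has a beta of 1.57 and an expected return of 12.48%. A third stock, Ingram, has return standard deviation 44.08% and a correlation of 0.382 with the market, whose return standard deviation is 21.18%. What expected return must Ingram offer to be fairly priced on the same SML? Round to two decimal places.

6.85%

MRP = (12.48% − 4.35%) / (1.57 − 0.45) = 7.2589%
R_f = 4.35% − 0.45 × 7.2589% = 1.0835%
β_Ingram = ρ·σ_i/σ_m = 0.382 × 44.08 / 21.18 = 0.7950
E(R_Ingram) = R_f + β × MRP = 1.0835% + 0.7950 × 7.2589% = 6.85%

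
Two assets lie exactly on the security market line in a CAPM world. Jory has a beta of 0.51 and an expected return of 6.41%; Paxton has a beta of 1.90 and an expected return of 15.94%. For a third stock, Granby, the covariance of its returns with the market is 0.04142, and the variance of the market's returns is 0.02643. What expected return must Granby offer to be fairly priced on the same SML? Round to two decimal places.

13.66%

MRP = (15.94% − 6.41%) / (1.90 − 0.51) = 6.8561%
R_f = 6.41% − 0.51 × 6.8561% = 2.9134%
β_Granby = Cov / Var(R_m) = 0.04142 / 0.02643 = 1.5672
E(R_Granby) = R_f + β × MRP = 2.9134% + 1.5672 × 6.8561% = 13.66%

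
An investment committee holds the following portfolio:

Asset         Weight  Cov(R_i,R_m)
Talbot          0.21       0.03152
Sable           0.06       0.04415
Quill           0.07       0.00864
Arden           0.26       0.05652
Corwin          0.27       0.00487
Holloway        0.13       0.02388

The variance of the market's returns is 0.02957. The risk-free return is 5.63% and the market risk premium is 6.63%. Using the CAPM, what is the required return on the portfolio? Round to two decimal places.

12.13%

β_Talbot = 0.03152 / 0.02957 = 1.0659
β_Sable = 0.04415 / 0.02957 = 1.4931
β_Quill = 0.00864 / 0.02957 = 0.2922
β_Arden = 0.05652 / 0.02957 = 1.9114
β_Corwin = 0.00487 / 0.02957 = 0.1647
β_Holloway = 0.02388 / 0.02957 = 0.8076
β_P = Σ w_i β_i = 0.21×1.0659 + 0.06×1.4931 + 0.07×0.2922 + 0.26×1.9114 + 0.27×0.1647 + 0.13×0.8076 = 0.9803
E(R_P) = R_f + β_P × MRP = 5.63% + 0.9803 × 6.63% = 12.13%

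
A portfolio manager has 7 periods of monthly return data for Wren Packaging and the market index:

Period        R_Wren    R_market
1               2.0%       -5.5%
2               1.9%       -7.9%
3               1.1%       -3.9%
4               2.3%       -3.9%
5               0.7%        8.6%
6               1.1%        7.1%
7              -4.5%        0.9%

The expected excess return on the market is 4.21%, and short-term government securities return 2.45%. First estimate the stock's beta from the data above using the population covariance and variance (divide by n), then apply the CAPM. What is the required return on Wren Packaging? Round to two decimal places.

2.00%

Mean R_i = (2.0 + 1.9 + 1.1 + 2.3 + 0.7 + 1.1 − 4.5) / 7 = 0.6571%
Mean R_m = (-5.5 − 7.9 − 3.9 − 3.9 + 8.6 + 7.1 + 0.9) / 7 = -0.6571%
Σ(R_i − R̄_i)(R_m − R̄_m) = -26.4671  ⇒  Cov = -26.4671 / 7 = -3.7810
Σ(R_m − R̄_m)² = 245.2371  ⇒  Var(R_m) = 245.2371 / 7 = 35.0339
β = Cov / Var(R_m) = -3.7810 / 35.0339 = -0.1079
E(R) = R_f + β × MRP = 2.45% + -0.1079 × 4.21% = 2.00%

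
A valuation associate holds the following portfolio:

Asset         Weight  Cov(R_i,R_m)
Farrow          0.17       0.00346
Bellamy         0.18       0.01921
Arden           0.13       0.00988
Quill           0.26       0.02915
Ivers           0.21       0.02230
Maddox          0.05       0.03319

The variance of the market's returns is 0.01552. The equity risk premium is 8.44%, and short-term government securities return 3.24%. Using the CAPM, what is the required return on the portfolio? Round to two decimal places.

13.71%

β_Farrow = 0.00346 / 0.01552 = 0.2229
β_Bellamy = 0.01921 / 0.01552 = 1.2378
β_Arden = 0.00988 / 0.01552 = 0.6366
β_Quill = 0.02915 / 0.01552 = 1.8782
β_Ivers = 0.02230 / 0.01552 = 1.4369
β_Maddox = 0.03319 / 0.01552 = 2.1385
β_P = Σ w_i β_i = 0.17×0.2229 + 0.18×1.2378 + 0.13×0.6366 + 0.26×1.8782 + 0.21×1.4369 + 0.05×2.1385 = 1.2405
E(R_P) = R_f + β_P × MRP = 3.24% + 1.2405 × 8.44% = 13.71%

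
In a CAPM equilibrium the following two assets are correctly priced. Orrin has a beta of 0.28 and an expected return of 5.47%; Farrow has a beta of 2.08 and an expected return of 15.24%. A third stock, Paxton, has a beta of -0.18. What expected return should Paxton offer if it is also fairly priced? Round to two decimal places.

2.97%

MRP (SML slope) = (15.24% − 5.47%) / (2.08 − 0.28) = 9.77% / 1.80 = 5.4278%
R_f (intercept) = 5.47% − 0.28 × 5.4278% = 3.9502%
E(R_Paxton) = R_f + β × MRP = 3.9502% + -0.18 × 5.4278% = 2.97%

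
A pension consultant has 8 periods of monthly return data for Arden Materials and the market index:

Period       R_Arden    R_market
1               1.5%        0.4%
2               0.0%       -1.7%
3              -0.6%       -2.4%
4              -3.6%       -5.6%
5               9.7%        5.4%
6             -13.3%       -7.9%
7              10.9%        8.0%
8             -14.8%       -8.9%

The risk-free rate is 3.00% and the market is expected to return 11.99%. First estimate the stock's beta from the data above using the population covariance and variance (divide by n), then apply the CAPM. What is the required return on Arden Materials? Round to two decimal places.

16.49%

Mean R_i = (1.5 + 0.0 − 0.6 − 3.6 + 9.7 − 13.3 + 10.9 − 14.8) / 8 = -1.2750%
Mean R_m = (0.4 − 1.7 − 2.4 − 5.6 + 5.4 − 7.9 + 8.0 − 8.9) / 8 = -1.5875%
Σ(R_i − R̄_i)(R_m − R̄_m) = 382.3775  ⇒  Cov = 382.3775 / 8 = 47.7972
Σ(R_m − R̄_m)² = 254.7888  ⇒  Var(R_m) = 254.7888 / 8 = 31.8486
β = Cov / Var(R_m) = 47.7972 / 31.8486 = 1.5008
MRP = 11.99% − 3.00% = 8.99%
E(R) = R_f + β × MRP = 3.00% + 1.5008 × 8.99% = 16.49%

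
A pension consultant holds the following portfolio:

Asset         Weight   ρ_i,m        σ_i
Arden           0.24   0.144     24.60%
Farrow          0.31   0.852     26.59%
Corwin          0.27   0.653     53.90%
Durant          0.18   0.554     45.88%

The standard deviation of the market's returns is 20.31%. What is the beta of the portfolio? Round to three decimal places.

β_Arden = 0.144 × 24.60% / 20.31% = 0.1744
β_Farrow = 0.852 × 26.59% / 20.31% = 1.1154
β_Corwin = 0.653 × 53.90% / 20.31% = 1.7330
β_Durant = 0.554 × 45.88% / 20.31% = 1.2515
β_P = Σ w_i β_i = 0.24×0.1744 + 0.31×1.1154 + 0.27×1.7330 + 0.18×1.2515 = 1.0808

1.081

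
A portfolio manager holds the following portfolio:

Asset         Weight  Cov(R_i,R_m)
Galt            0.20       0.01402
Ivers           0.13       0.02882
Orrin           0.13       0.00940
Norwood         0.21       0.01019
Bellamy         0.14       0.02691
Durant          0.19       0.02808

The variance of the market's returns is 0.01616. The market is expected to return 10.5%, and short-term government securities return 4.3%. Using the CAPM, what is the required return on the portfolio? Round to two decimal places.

11.60%

β_Galt = 0.01402 / 0.01616 = 0.8676
β_Ivers = 0.02882 / 0.01616 = 1.7834
β_Orrin = 0.00940 / 0.01616 = 0.5817
β_Norwood = 0.01019 / 0.01616 = 0.6306
β_Bellamy = 0.02691 / 0.01616 = 1.6652
β_Durant = 0.02808 / 0.01616 = 1.7376
β_P = Σ w_i β_i = 0.20×0.8676 + 0.13×1.7834 + 0.13×0.5817 + 0.21×0.6306 + 0.14×1.6652 + 0.19×1.7376 = 1.1767
MRP = 10.5% − 4.3% = 6.20%
E(R_P) = R_f + β_P × MRP = 4.3% + 1.1767 × 6.2% = 11.60%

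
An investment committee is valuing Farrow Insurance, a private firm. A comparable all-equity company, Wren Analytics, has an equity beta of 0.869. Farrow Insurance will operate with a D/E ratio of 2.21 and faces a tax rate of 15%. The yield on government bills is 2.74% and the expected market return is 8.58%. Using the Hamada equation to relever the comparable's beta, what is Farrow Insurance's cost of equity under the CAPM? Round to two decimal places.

17.35%

β_L = β_U × [1 + (1 − t)(D/E)] = 0.869 × [1 + (1 − 0.15) × 2.21]
    = 0.869 × [1 + 0.85 × 2.21] = 0.869 × 2.8785 = 2.5014
MRP = 8.58% − 2.74% = 5.84%
E(R) = R_f + β_L × MRP = 2.74% + 2.5014 × 5.84% = 17.35%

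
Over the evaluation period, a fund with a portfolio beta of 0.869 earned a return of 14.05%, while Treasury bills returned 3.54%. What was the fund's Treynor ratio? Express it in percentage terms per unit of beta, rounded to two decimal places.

12.09%

Treynor = (R_P − R_f) / β_P = (14.05% − 3.54%) / 0.8690 = 10.51% / 0.8690 = 12.09%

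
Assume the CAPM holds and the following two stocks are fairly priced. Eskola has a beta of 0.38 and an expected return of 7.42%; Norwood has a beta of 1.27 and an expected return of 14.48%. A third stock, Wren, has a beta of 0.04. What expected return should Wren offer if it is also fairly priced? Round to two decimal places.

4.72%

MRP (SML slope) = (14.48% − 7.42%) / (1.27 − 0.38) = 7.06% / 0.89 = 7.9326%
R_f (intercept) = 7.42% − 0.38 × 7.9326% = 4.4056%
E(R_Wren) = R_f + β × MRP = 4.4056% + 0.04 × 7.9326% = 4.72%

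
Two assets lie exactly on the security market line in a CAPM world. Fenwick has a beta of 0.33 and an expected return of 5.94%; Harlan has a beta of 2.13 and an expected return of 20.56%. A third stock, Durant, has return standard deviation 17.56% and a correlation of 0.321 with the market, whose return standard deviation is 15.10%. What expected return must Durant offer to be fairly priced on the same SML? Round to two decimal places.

6.29%

MRP = (20.56% − 5.94%) / (2.13 − 0.33) = 8.1222%
R_f = 5.94% − 0.33 × 8.1222% = 3.2597%
β_Durant = ρ·σ_i/σ_m = 0.321 × 17.56 / 15.10 = 0.3733
E(R_Durant) = R_f + β × MRP = 3.2597% + 0.3733 × 8.1222% = 6.29%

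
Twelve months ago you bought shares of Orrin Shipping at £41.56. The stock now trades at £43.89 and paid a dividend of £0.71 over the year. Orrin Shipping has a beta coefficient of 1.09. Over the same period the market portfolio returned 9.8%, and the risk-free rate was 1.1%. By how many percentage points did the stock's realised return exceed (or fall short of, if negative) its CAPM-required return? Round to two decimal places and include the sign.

Realised HPR = (P1 + D1 − P0) / P0 = (43.89 + 0.71 − 41.56) / 41.56 = 3.04 / 41.56 = 7.3147%
MRP = 9.8% − 1.1% = 8.70%
CAPM required = R_f + β·MRP = 1.1% + 1.09 × 8.7% = 10.5830%
α = realised − required = 7.3147% − 10.5830% = -3.27%

-3.27%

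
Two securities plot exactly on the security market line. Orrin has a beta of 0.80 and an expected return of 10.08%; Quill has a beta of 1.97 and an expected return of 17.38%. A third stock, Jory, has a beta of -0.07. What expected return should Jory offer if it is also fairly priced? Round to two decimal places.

4.65%

MRP (SML slope) = (17.38% − 10.08%) / (1.97 − 0.80) = 7.30% / 1.17 = 6.2393%
R_f (intercept) = 10.08% − 0.80 × 6.2393% = 5.0886%
E(R_Jory) = R_f + β × MRP = 5.0886% + -0.07 × 6.2393% = 4.65%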